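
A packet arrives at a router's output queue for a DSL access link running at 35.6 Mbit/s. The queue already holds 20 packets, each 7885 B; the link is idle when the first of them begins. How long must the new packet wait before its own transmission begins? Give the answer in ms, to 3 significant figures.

Each queued packet: L/R = 63080/35600000 = 1.77191 ms.
20 queued → 35.4382 ms.
Queuing delay = 35.4 ms.

35.4 ms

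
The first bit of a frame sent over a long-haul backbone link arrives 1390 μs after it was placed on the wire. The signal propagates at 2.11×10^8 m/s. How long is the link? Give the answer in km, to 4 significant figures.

293.3 km

d = s × t_prop = 211000000 × 0.00139 = 293.3 km.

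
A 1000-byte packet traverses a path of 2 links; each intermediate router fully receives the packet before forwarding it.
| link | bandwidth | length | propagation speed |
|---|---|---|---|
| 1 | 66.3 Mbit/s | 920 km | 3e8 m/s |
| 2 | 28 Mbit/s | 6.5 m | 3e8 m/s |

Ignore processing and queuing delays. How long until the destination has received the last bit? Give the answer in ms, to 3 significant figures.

L = 1000 × 8 = 8000 bits.
Transmission delays (L/R per hop): 0.120664, 0.285714 ms; sum = 0.406378 ms.
Propagation delays (d/s per hop): 3.06667, 2.16667e-05 ms; sum = 3.06669 ms.
End-to-end = 3.47 ms.

3.47 ms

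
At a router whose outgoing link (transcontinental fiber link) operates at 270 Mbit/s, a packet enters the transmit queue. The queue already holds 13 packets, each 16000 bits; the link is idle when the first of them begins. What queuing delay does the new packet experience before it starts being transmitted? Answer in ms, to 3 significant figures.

0.770 ms

Each queued packet: L/R = 16000/270000000 = 0.0592593 ms.
13 queued → 0.77037 ms.
Queuing delay = 0.770 ms.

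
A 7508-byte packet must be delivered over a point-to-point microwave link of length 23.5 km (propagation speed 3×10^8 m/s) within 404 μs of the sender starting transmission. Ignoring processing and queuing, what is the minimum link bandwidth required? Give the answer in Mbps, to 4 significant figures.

184.4 Mbps

L = 60064 bits.
Propagation delay = 23500 / 300000000 = 78.3333 μs.
Transmission budget = 404 − 78.3333 = 325.667 μs.
R ≥ L / t_tx = 60064 bits / 0.000325667 s = 184.4 Mbps.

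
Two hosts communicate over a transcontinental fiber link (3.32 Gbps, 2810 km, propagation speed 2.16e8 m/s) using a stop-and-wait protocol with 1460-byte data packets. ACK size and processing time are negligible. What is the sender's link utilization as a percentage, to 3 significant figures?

0.0135 %

t_tx = L/R = 11680/3320000000 = 3.51807e-06 s.
t_prop = 2810000/216000000 = 0.0130093 s; RTT = 0.0260185 s.
Cycle = t_tx + RTT = 0.026022 s.
Utilization = t_tx / cycle = 3.51807e-06/0.026022 = 0.0135 %.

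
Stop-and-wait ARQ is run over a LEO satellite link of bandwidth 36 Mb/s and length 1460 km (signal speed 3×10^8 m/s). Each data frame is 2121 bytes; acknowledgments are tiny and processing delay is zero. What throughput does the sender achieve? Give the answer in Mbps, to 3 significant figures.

t_tx = L/R = 16968/36000000 = 0.000471333 s.
t_prop = 1460000/300000000 = 0.00486667 s; RTT = 0.00973333 s.
Cycle = t_tx + RTT = 0.0102047 s.
Throughput = L / cycle = 16968 / 0.0102047 = 1.66 Mbps.

1.66 Mbps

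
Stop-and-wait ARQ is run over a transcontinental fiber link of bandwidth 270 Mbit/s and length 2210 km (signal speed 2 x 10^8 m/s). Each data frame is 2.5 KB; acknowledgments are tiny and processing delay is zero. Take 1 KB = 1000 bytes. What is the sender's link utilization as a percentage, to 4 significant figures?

0.3341 %

t_tx = L/R = 20000/270000000 = 7.40741e-05 s.
t_prop = 2210000/200000000 = 0.01105 s; RTT = 0.0221 s.
Cycle = t_tx + RTT = 0.0221741 s.
Utilization = t_tx / cycle = 7.40741e-05/0.0221741 = 0.3341 %.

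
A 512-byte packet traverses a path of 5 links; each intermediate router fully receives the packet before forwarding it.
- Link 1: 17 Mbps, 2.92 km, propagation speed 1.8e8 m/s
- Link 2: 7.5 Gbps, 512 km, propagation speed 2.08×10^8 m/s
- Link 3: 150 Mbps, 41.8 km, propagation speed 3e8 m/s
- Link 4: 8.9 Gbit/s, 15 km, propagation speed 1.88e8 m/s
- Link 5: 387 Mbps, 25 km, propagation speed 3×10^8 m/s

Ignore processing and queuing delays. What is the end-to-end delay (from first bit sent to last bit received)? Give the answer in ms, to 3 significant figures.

3.06 ms

L = 512 × 8 = 4096 bits.
Transmission delays (L/R per hop): 0.240941, 0.000546133, 0.0273067, 0.000460225, 0.010584 ms; sum = 0.279838 ms.
Propagation delays (d/s per hop): 0.0162222, 2.46154, 0.139333, 0.0797872, 0.0833333 ms; sum = 2.78021 ms.
End-to-end = 3.06 ms.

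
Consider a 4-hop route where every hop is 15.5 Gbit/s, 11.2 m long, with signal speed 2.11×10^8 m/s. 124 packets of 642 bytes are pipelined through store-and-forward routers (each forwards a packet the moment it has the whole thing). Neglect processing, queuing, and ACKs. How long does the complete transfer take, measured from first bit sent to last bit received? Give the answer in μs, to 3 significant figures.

Per-hop transmission t_tx = L/R = 5136/15500000000 = 0.331355 μs.
Per-hop propagation t_prop = 11.2/211000000 = 0.0530806 μs.
Pipeline fill: first packet needs 4·t_tx to clear all hops; remaining 123 packets each add one t_tx.
Total = (4+124-1)·t_tx + 4·t_prop = 127·0.331355 + 4·0.0530806 = 42.3 μs.

42.3 μs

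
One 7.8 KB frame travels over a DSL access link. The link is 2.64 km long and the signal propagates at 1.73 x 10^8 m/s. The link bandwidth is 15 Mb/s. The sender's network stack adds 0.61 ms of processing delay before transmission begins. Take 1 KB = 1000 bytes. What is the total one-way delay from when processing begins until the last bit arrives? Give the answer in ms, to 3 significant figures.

L = 62400 bits.
Transmission delay = L/R = 62400 / 15000000 = 4.16 ms.
Propagation delay = d/s = 2640 m / 173000000 m/s = 0.0152601 ms.
Plus processing delay 0.61 ms = 0.61 ms.
Total = 4.79 ms.

4.79 ms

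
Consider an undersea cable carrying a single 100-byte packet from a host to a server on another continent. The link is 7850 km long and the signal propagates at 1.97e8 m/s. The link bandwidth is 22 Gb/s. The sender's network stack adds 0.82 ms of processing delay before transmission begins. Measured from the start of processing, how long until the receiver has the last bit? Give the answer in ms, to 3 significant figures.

L = 100 × 8 = 800 bits.
Transmission delay = L/R = 800 / 22000000000 = 3.63636e-05 ms.
Propagation delay = d/s = 7850000 m / 197000000 m/s = 39.8477 ms.
Plus processing delay 0.82 ms = 0.82 ms.
Total = 40.7 ms.

40.7 ms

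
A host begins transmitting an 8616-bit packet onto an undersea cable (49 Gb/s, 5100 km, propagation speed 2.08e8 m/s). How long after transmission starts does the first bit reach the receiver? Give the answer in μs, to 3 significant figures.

24500 μs

First bit experiences only propagation delay: d/s = 5100000/208000000 = 24500 μs.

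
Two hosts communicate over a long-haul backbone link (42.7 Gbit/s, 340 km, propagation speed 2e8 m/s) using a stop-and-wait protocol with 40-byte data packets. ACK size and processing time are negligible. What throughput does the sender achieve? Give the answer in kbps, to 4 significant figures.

t_tx = L/R = 320/42700000000 = 7.49415e-09 s.
t_prop = 340000/200000000 = 0.0017 s; RTT = 0.0034 s.
Cycle = t_tx + RTT = 0.00340001 s.
Throughput = L / cycle = 320 / 0.00340001 = 94.12 kbps.

94.12 kbps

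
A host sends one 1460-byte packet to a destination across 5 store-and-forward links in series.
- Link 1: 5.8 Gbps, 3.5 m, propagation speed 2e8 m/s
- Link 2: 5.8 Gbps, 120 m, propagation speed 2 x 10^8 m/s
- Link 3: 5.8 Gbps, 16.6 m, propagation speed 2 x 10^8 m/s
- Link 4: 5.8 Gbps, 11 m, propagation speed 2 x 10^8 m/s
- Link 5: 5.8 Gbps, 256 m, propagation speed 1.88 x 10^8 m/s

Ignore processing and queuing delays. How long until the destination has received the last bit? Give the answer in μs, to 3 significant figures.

L = 1460 × 8 = 11680 bits.
Transmission delay per hop = L/R = 11680/5800000000 = 2.01379 μs; 5 hops → 10.069 μs.
Propagation delays (d/s per hop): 0.0175, 0.6, 0.083, 0.055, 1.3617 μs; sum = 2.1172 μs.
End-to-end = 12.2 μs.

12.2 μs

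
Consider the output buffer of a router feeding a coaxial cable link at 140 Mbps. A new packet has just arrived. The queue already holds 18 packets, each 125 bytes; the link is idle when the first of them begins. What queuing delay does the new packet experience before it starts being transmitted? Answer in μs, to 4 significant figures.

Each queued packet: L/R = 1000/140000000 = 7.14286 μs.
18 queued → 128.571 μs.
Queuing delay = 128.6 μs.

128.6 μs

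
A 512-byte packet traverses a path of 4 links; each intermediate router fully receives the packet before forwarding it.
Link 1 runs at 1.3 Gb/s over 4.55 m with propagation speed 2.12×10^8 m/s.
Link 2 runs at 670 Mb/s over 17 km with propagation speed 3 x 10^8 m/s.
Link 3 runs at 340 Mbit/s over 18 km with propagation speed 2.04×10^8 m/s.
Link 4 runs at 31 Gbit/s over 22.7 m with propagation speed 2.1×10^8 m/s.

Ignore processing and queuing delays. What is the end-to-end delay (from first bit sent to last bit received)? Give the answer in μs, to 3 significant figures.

166 μs

L = 512 × 8 = 4096 bits.
Transmission delays (L/R per hop): 3.15077, 6.11343, 12.0471, 0.132129 μs; sum = 21.4434 μs.
Propagation delays (d/s per hop): 0.0214623, 56.6667, 88.2353, 0.108095 μs; sum = 145.032 μs.
End-to-end = 166 μs.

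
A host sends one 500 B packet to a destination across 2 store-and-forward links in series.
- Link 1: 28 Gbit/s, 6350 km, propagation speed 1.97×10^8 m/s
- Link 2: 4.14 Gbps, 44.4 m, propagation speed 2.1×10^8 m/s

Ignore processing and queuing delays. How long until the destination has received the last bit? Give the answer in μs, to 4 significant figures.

32230 μs

L = 500 × 8 = 4000 bits.
Transmission delays (L/R per hop): 0.142857, 0.966184 μs; sum = 1.10904 μs.
Propagation delays (d/s per hop): 32233.5, 0.211429 μs; sum = 32233.7 μs.
End-to-end = 32230 μs.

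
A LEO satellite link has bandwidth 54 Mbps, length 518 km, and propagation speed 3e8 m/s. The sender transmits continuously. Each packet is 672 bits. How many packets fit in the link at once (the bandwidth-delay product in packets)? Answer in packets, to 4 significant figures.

138.8 packets

Propagation delay = 518000 / 300000000 = 0.00172667 s.
BDP = R × t_prop = 54000000 × 0.00172667 = 93240 bits.
In packets of 672 bits: 138.8 packets.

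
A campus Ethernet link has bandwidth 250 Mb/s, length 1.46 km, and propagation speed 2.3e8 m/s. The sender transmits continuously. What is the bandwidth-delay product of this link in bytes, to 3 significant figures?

Propagation delay = 1460 / 2.3e+08 = 6.34783e-06 s.
BDP = R × t_prop = 250000000 × 6.34783e-06 = 1586.96 bits.
In bytes: 1586.96/8 = 198 bytes.

198 bytes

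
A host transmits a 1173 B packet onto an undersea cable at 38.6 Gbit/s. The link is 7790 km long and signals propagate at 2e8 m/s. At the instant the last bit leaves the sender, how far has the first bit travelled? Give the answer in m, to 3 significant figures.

t_tx = L/R = 9384/38600000000 = 2.43109e-07 s.
Distance = s × t_tx = 200000000 × 2.43109e-07 = 48.6 m.

48.6 m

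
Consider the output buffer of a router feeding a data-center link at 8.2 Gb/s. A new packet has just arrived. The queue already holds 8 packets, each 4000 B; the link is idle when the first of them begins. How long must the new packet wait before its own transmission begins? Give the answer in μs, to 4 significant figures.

31.22 μs

Each queued packet: L/R = 32000/8.2e+09 = 3.90244 μs.
8 queued → 31.2195 μs.
Queuing delay = 31.22 μs.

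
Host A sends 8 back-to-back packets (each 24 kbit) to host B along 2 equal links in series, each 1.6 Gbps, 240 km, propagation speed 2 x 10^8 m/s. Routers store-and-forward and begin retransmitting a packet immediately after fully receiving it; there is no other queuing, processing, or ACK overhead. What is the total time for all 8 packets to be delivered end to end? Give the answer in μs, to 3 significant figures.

Per-hop transmission t_tx = L/R = 24000/1600000000 = 15 μs.
Per-hop propagation t_prop = 240000/200000000 = 1200 μs.
Pipeline fill: first packet needs 2·t_tx to clear all hops; remaining 7 packets each add one t_tx.
Total = (2+8-1)·t_tx + 2·t_prop = 9·15 + 2·1200 = 2540 μs.

2540 μs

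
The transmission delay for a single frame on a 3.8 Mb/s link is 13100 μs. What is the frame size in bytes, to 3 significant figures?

6220 bytes

L = R × t_tx = 3800000 b/s × 0.0131 s = 49780 bits.
In bytes: 49780 / 8 = 6220 bytes.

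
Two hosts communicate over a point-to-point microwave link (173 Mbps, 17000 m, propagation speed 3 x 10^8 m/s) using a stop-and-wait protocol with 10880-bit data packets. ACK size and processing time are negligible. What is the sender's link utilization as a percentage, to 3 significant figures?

35.7 %

t_tx = L/R = 10880/173000000 = 6.28902e-05 s.
t_prop = 17000/300000000 = 5.66667e-05 s; RTT = 0.000113333 s.
Cycle = t_tx + RTT = 0.000176224 s.
Utilization = t_tx / cycle = 6.28902e-05/0.000176224 = 35.7 %.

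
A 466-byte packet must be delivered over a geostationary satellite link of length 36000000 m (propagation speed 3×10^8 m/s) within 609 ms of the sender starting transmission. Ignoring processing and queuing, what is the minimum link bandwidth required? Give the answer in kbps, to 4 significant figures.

L = 3728 bits.
Propagation delay = 36000000 / 300000000 = 120 ms.
Transmission budget = 609 − 120 = 489 ms.
R ≥ L / t_tx = 3728 bits / 0.489 s = 7.624 kbps.

7.624 kbps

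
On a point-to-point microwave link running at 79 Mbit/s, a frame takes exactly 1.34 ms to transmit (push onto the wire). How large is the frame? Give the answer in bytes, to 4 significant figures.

13230 bytes

L = R × t_tx = 79000000 b/s × 0.00134 s = 105860 bits.
In bytes: 105860 / 8 = 13230 bytes.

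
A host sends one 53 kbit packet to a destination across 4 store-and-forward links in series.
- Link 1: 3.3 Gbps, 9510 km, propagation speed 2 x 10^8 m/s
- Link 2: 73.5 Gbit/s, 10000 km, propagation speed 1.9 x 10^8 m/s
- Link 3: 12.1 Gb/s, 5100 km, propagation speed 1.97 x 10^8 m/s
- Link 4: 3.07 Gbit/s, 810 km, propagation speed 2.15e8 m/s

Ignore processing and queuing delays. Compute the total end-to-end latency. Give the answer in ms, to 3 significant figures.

L = 53000 bits.
Transmission delays (L/R per hop): 0.0160606, 0.000721088, 0.00438017, 0.0172638 ms; sum = 0.0384257 ms.
Propagation delays (d/s per hop): 47.55, 52.6316, 25.8883, 3.76744 ms; sum = 129.837 ms.
End-to-end = 130 ms.

130 ms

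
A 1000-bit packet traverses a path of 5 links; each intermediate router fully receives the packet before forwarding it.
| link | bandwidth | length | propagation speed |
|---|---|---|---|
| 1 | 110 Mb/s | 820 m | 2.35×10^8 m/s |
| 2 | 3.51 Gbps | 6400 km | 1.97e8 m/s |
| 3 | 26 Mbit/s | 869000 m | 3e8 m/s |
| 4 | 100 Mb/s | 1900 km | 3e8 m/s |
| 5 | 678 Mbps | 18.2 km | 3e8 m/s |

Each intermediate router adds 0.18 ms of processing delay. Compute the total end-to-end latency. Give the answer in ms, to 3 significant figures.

42.6 ms

Transmission delays (L/R per hop): 0.00909091, 0.0002849, 0.0384615, 0.01, 0.00147493 ms; sum = 0.0593123 ms.
Propagation delays (d/s per hop): 0.00348936, 32.4873, 2.89667, 6.33333, 0.0606667 ms; sum = 41.7815 ms.
Processing at 4 router(s): 4 × 0.18 ms = 0.72 ms.
End-to-end = 42.6 ms.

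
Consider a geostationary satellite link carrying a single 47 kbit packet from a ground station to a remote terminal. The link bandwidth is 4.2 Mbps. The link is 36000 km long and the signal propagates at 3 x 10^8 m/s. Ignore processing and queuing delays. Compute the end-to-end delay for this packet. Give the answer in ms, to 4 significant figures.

131.2 ms

L = 47000 bits.
Transmission delay = L/R = 47000 / 4200000 = 11.1905 ms.
Propagation delay = d/s = 36000000 m / 300000000 m/s = 120 ms.
Total = 131.2 ms.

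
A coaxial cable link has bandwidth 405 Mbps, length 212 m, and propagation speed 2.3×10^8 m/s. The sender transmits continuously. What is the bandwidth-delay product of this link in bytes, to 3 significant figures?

46.7 bytes

Propagation delay = 212 / 2.3e+08 = 9.21739e-07 s.
BDP = R × t_prop = 405000000 × 9.21739e-07 = 373.304 bits.
In bytes: 373.304/8 = 46.7 bytes.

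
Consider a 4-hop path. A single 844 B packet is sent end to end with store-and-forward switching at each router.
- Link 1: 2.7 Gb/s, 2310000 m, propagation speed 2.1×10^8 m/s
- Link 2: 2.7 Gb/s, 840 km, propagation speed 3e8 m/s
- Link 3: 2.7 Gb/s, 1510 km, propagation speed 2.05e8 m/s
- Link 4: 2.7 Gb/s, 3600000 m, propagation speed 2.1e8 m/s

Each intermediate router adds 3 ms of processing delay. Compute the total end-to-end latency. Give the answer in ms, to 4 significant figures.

L = 844 × 8 = 6752 bits.
Transmission delay per hop = L/R = 6752/2700000000 = 0.00250074 ms; 4 hops → 0.010003 ms.
Propagation delays (d/s per hop): 11, 2.8, 7.36585, 17.1429 ms; sum = 38.3087 ms.
Processing at 3 router(s): 3 × 3 ms = 9 ms.
End-to-end = 47.32 ms.

47.32 ms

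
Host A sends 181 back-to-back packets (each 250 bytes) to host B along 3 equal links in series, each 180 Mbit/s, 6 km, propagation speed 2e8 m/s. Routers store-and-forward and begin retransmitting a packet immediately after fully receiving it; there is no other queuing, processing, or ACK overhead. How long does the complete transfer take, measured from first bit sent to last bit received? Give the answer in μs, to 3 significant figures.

2120 μs

Per-hop transmission t_tx = L/R = 2000/180000000 = 11.1111 μs.
Per-hop propagation t_prop = 6000/200000000 = 30 μs.
Pipeline fill: first packet needs 3·t_tx to clear all hops; remaining 180 packets each add one t_tx.
Total = (3+181-1)·t_tx + 3·t_prop = 183·11.1111 + 3·30 = 2120 μs.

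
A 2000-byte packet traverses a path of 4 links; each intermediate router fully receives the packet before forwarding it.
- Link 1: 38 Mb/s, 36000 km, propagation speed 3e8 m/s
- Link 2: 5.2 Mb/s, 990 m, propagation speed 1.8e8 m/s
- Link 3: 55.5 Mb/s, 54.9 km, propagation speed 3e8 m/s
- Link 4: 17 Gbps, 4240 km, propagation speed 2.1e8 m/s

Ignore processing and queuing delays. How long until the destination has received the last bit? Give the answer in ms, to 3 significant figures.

L = 2000 × 8 = 16000 bits.
Transmission delays (L/R per hop): 0.421053, 3.07692, 0.288288, 0.000941176 ms; sum = 3.78721 ms.
Propagation delays (d/s per hop): 120, 0.0055, 0.183, 20.1905 ms; sum = 140.379 ms.
End-to-end = 144 ms.

144 ms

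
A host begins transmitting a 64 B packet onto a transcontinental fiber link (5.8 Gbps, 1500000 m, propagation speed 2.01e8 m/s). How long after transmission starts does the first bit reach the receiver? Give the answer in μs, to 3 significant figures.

7460 μs

First bit experiences only propagation delay: d/s = 1500000/2.01e+08 = 7460 μs.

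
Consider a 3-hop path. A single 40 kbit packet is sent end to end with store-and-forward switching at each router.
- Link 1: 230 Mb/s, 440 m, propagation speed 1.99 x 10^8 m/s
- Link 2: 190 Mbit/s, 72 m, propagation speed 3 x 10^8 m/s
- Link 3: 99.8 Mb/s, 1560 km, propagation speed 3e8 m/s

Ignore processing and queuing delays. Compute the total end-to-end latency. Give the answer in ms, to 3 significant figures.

5.99 ms

L = 40000 bits.
Transmission delays (L/R per hop): 0.173913, 0.210526, 0.400802 ms; sum = 0.785241 ms.
Propagation delays (d/s per hop): 0.00221106, 0.00024, 5.2 ms; sum = 5.20245 ms.
End-to-end = 5.99 ms.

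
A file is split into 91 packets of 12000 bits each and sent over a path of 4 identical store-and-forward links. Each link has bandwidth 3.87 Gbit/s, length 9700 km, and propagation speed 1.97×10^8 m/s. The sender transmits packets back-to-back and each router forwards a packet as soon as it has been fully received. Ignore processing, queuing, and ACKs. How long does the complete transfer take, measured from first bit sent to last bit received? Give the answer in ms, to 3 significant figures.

Per-hop transmission t_tx = L/R = 12000/3870000000 = 0.00310078 ms.
Per-hop propagation t_prop = 9700000/197000000 = 49.2386 ms.
Pipeline fill: first packet needs 4·t_tx to clear all hops; remaining 90 packets each add one t_tx.
Total = (4+91-1)·t_tx + 4·t_prop = 94·0.00310078 + 4·49.2386 = 197 ms.

197 ms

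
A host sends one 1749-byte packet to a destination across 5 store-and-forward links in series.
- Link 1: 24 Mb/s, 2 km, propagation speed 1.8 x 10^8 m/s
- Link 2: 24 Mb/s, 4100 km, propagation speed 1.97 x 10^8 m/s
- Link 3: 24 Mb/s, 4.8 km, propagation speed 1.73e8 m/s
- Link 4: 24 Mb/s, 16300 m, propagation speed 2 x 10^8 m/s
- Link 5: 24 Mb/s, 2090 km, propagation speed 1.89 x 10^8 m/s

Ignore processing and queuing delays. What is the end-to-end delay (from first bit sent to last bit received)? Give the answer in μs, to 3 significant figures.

34900 μs

L = 1749 × 8 = 13992 bits.
Transmission delay per hop = L/R = 13992/24000000 = 583 μs; 5 hops → 2915 μs.
Propagation delays (d/s per hop): 11.1111, 20812.2, 27.7457, 81.5, 11058.2 μs; sum = 31990.7 μs.
End-to-end = 34900 μs.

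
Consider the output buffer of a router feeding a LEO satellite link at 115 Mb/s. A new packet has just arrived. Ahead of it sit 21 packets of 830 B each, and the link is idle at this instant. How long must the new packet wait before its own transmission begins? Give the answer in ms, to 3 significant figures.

Each queued packet: L/R = 6640/115000000 = 0.0577391 ms.
21 queued → 1.21252 ms.
Queuing delay = 1.21 ms.

1.21 ms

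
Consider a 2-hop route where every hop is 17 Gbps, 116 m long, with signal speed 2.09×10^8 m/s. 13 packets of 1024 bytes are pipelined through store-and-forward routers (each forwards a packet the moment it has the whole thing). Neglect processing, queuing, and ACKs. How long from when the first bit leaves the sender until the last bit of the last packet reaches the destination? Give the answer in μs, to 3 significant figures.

Per-hop transmission t_tx = L/R = 8192/17000000000 = 0.481882 μs.
Per-hop propagation t_prop = 116/209000000 = 0.555024 μs.
Pipeline fill: first packet needs 2·t_tx to clear all hops; remaining 12 packets each add one t_tx.
Total = (2+13-1)·t_tx + 2·t_prop = 14·0.481882 + 2·0.555024 = 7.86 μs.

7.86 μs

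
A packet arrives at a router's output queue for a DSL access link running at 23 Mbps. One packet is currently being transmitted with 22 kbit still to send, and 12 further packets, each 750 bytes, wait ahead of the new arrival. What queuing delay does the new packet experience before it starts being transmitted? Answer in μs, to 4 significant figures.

Each queued packet: L/R = 6000/23000000 = 260.87 μs.
12 queued → 3130.43 μs.
Plus remaining 22000 bits of current packet: 956.522 μs.
Queuing delay = 4087 μs.

4087 μs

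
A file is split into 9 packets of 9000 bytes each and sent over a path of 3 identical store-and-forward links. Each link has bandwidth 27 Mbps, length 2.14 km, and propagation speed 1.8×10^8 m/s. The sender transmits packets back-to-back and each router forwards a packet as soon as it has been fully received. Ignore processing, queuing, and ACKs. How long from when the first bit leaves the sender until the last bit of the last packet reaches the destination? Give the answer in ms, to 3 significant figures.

Per-hop transmission t_tx = L/R = 72000/27000000 = 2.66667 ms.
Per-hop propagation t_prop = 2140/180000000 = 0.0118889 ms.
Pipeline fill: first packet needs 3·t_tx to clear all hops; remaining 8 packets each add one t_tx.
Total = (3+9-1)·t_tx + 3·t_prop = 11·2.66667 + 3·0.0118889 = 29.4 ms.

29.4 ms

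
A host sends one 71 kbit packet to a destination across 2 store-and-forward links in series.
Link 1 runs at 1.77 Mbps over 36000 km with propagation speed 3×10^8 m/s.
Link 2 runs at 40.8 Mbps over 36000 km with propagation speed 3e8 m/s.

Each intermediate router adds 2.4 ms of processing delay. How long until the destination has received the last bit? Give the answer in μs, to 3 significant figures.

L = 71000 bits.
Transmission delays (L/R per hop): 40113, 1740.2 μs; sum = 41853.2 μs.
Propagation delays (d/s per hop): 120000, 120000 μs; sum = 240000 μs.
Processing at 1 router(s): 1 × 2.4 ms = 2400 μs.
End-to-end = 284000 μs.

284000 μs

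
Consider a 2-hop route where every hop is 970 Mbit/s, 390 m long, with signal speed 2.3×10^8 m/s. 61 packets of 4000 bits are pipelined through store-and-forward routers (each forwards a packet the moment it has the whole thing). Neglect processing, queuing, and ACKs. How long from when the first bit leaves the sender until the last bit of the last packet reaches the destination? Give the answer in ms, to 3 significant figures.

0.259 ms

Per-hop transmission t_tx = L/R = 4000/970000000 = 0.00412371 ms.
Per-hop propagation t_prop = 390/2.3e+08 = 0.00169565 ms.
Pipeline fill: first packet needs 2·t_tx to clear all hops; remaining 60 packets each add one t_tx.
Total = (2+61-1)·t_tx + 2·t_prop = 62·0.00412371 + 2·0.00169565 = 0.259 ms.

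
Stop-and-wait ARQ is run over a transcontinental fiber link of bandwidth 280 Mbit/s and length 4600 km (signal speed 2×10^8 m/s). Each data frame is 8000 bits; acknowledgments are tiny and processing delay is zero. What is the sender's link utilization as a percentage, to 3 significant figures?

0.0621 %

t_tx = L/R = 8000/280000000 = 2.85714e-05 s.
t_prop = 4600000/200000000 = 0.023 s; RTT = 0.046 s.
Cycle = t_tx + RTT = 0.0460286 s.
Utilization = t_tx / cycle = 2.85714e-05/0.0460286 = 0.0621 %.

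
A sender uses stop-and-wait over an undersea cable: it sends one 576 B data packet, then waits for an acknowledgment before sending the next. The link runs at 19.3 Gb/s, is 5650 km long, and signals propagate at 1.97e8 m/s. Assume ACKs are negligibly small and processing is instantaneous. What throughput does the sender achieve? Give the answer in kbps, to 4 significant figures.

80.33 kbps

t_tx = L/R = 4608/19300000000 = 2.38756e-07 s.
t_prop = 5650000/197000000 = 0.0286802 s; RTT = 0.0573604 s.
Cycle = t_tx + RTT = 0.0573606 s.
Throughput = L / cycle = 4608 / 0.0573606 = 80.33 kbps.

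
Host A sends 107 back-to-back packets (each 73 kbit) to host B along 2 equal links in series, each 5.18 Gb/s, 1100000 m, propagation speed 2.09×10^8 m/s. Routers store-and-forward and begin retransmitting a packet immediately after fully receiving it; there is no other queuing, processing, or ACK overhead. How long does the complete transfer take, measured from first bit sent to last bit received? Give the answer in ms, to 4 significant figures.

12.05 ms

Per-hop transmission t_tx = L/R = 73000/5180000000 = 0.0140927 ms.
Per-hop propagation t_prop = 1100000/209000000 = 5.26316 ms.
Pipeline fill: first packet needs 2·t_tx to clear all hops; remaining 106 packets each add one t_tx.
Total = (2+107-1)·t_tx + 2·t_prop = 108·0.0140927 + 2·5.26316 = 12.05 ms.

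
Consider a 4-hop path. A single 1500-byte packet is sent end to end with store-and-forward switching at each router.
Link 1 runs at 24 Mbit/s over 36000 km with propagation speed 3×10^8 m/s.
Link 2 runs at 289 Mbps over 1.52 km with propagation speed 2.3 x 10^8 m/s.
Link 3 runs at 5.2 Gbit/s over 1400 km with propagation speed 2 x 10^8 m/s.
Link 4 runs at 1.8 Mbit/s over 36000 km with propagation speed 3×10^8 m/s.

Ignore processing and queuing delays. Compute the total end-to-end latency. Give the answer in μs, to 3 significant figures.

L = 1500 × 8 = 12000 bits.
Transmission delays (L/R per hop): 500, 41.5225, 2.30769, 6666.67 μs; sum = 7210.5 μs.
Propagation delays (d/s per hop): 120000, 6.6087, 7000, 120000 μs; sum = 247007 μs.
End-to-end = 254000 μs.

254000 μs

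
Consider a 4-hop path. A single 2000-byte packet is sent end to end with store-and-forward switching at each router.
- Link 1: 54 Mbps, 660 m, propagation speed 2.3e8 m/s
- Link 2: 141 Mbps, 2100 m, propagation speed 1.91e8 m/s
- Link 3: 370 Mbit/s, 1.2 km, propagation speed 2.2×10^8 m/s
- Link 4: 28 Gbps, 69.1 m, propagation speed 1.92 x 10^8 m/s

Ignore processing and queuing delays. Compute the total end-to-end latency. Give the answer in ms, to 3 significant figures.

L = 2000 × 8 = 16000 bits.
Transmission delays (L/R per hop): 0.296296, 0.113475, 0.0432432, 0.000571429 ms; sum = 0.453586 ms.
Propagation delays (d/s per hop): 0.00286957, 0.0109948, 0.00545455, 0.000359896 ms; sum = 0.0196788 ms.
End-to-end = 0.473 ms.

0.473 ms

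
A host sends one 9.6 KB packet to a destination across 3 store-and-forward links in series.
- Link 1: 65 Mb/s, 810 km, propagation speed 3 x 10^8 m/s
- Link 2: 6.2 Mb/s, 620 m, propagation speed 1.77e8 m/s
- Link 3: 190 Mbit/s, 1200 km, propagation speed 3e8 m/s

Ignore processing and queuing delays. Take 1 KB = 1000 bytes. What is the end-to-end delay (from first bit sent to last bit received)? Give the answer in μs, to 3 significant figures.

L = 76800 bits.
Transmission delays (L/R per hop): 1181.54, 12387.1, 404.211 μs; sum = 13972.8 μs.
Propagation delays (d/s per hop): 2700, 3.50282, 4000 μs; sum = 6703.5 μs.
End-to-end = 20700 μs.

20700 μs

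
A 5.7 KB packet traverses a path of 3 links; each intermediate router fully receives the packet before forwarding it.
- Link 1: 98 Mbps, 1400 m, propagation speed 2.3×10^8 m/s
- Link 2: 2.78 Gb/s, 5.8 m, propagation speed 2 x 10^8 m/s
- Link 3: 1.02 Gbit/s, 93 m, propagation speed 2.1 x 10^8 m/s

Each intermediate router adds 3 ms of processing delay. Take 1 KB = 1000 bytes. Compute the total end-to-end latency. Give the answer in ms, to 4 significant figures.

6.533 ms

L = 45600 bits.
Transmission delays (L/R per hop): 0.465306, 0.0164029, 0.0447059 ms; sum = 0.526415 ms.
Propagation delays (d/s per hop): 0.00608696, 2.9e-05, 0.000442857 ms; sum = 0.00655881 ms.
Processing at 2 router(s): 2 × 3 ms = 6 ms.
End-to-end = 6.533 ms.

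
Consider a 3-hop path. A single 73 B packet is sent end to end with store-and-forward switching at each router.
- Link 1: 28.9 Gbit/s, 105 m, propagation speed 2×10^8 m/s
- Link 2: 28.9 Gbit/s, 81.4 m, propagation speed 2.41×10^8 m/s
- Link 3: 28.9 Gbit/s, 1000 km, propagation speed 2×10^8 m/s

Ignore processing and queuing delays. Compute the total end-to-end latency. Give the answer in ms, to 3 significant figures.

5.00 ms

L = 73 × 8 = 584 bits.
Transmission delay per hop = L/R = 584/28900000000 = 2.02076e-05 ms; 3 hops → 6.06228e-05 ms.
Propagation delays (d/s per hop): 0.000525, 0.000337759, 5 ms; sum = 5.00086 ms.
End-to-end = 5.00 ms.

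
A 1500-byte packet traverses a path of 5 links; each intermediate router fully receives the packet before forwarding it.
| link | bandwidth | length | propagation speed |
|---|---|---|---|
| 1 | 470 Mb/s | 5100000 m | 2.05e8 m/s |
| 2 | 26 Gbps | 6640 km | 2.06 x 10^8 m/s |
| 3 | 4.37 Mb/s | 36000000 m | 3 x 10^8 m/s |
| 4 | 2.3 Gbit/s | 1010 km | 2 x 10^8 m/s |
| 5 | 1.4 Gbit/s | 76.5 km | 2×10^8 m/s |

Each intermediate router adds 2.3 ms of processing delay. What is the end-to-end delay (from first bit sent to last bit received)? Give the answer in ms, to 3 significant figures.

L = 1500 × 8 = 12000 bits.
Transmission delays (L/R per hop): 0.0255319, 0.000461538, 2.746, 0.00521739, 0.00857143 ms; sum = 2.78578 ms.
Propagation delays (d/s per hop): 24.878, 32.233, 120, 5.05, 0.3825 ms; sum = 182.544 ms.
Processing at 4 router(s): 4 × 2.3 ms = 9.2 ms.
End-to-end = 195 ms.

195 ms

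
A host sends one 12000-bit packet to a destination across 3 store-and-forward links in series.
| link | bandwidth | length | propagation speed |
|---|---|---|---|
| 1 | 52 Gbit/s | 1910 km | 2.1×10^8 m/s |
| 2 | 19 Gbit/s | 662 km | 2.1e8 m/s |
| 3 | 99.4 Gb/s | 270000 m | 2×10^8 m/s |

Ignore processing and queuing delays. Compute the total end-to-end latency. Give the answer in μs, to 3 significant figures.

Transmission delays (L/R per hop): 0.230769, 0.631579, 0.120724 μs; sum = 0.983073 μs.
Propagation delays (d/s per hop): 9095.24, 3152.38, 1350 μs; sum = 13597.6 μs.
End-to-end = 13600 μs.

13600 μs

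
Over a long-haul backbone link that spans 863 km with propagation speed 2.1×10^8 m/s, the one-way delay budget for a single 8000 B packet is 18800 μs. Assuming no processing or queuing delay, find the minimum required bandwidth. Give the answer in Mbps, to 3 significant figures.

4.36 Mbps

L = 64000 bits.
Propagation delay = 863000 / 210000000 = 4109.52 μs.
Transmission budget = 18800 − 4109.52 = 14690.5 μs.
R ≥ L / t_tx = 64000 bits / 0.0146905 s = 4.36 Mbps.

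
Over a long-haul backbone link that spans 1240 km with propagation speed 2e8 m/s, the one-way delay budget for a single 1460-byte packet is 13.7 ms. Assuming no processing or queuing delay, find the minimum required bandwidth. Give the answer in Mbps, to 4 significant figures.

1.557 Mbps

L = 11680 bits.
Propagation delay = 1240000 / 200000000 = 6.2 ms.
Transmission budget = 13.7 − 6.2 = 7.5 ms.
R ≥ L / t_tx = 11680 bits / 0.0075 s = 1.557 Mbps.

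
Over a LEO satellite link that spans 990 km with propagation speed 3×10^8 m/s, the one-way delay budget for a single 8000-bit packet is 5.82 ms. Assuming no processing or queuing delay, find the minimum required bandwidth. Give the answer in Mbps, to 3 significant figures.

3.17 Mbps

Propagation delay = 990000 / 300000000 = 3.3 ms.
Transmission budget = 5.82 − 3.3 = 2.52 ms.
R ≥ L / t_tx = 8000 bits / 0.00252 s = 3.17 Mbps.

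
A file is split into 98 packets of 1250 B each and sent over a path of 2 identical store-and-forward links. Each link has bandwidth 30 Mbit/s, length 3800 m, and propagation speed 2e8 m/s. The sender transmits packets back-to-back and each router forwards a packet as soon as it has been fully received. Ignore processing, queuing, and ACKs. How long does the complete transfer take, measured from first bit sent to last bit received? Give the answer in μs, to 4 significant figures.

Per-hop transmission t_tx = L/R = 10000/30000000 = 333.333 μs.
Per-hop propagation t_prop = 3800/200000000 = 19 μs.
Pipeline fill: first packet needs 2·t_tx to clear all hops; remaining 97 packets each add one t_tx.
Total = (2+98-1)·t_tx + 2·t_prop = 99·333.333 + 2·19 = 33040 μs.

33040 μs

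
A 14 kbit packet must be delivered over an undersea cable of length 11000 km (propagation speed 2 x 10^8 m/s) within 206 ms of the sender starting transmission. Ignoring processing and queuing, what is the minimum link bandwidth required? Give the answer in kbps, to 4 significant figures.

92.72 kbps

Propagation delay = 11000000 / 200000000 = 55 ms.
Transmission budget = 206 − 55 = 151 ms.
R ≥ L / t_tx = 14000 bits / 0.151 s = 92.72 kbps.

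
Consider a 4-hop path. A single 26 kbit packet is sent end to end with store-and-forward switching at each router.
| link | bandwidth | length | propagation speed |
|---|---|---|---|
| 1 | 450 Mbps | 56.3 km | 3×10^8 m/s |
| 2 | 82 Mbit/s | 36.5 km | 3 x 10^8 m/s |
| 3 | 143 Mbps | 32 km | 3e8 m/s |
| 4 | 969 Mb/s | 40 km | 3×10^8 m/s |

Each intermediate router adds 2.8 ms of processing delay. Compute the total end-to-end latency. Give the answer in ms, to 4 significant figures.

9.533 ms

L = 26000 bits.
Transmission delays (L/R per hop): 0.0577778, 0.317073, 0.181818, 0.0268318 ms; sum = 0.583501 ms.
Propagation delays (d/s per hop): 0.187667, 0.121667, 0.106667, 0.133333 ms; sum = 0.549333 ms.
Processing at 3 router(s): 3 × 2.8 ms = 8.4 ms.
End-to-end = 9.533 ms.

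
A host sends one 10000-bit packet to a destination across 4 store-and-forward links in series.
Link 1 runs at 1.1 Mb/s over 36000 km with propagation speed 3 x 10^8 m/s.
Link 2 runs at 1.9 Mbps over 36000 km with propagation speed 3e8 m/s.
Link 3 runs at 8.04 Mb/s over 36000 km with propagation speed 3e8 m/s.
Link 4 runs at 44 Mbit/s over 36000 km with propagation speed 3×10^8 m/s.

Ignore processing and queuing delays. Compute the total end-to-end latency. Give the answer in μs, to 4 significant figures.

Transmission delays (L/R per hop): 9090.91, 5263.16, 1243.78, 227.273 μs; sum = 15825.1 μs.
Propagation delays (d/s per hop): 120000, 120000, 120000, 120000 μs; sum = 480000 μs.
End-to-end = 495800 μs.

495800 μs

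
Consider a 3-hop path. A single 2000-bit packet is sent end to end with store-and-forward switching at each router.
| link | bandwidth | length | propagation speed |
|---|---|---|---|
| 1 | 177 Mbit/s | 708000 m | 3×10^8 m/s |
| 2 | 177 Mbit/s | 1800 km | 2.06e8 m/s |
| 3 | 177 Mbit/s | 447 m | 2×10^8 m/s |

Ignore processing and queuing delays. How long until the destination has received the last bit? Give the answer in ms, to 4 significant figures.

Transmission delay per hop = L/R = 2000/177000000 = 0.0112994 ms; 3 hops → 0.0338983 ms.
Propagation delays (d/s per hop): 2.36, 8.73786, 0.002235 ms; sum = 11.1001 ms.
End-to-end = 11.13 ms.

11.13 ms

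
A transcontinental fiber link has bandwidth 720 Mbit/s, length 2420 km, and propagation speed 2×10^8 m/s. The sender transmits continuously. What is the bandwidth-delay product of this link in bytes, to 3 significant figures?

Propagation delay = 2420000 / 200000000 = 0.0121 s.
BDP = R × t_prop = 720000000 × 0.0121 = 8712000 bits.
In bytes: 8712000/8 = 1090000 bytes.

1090000 bytes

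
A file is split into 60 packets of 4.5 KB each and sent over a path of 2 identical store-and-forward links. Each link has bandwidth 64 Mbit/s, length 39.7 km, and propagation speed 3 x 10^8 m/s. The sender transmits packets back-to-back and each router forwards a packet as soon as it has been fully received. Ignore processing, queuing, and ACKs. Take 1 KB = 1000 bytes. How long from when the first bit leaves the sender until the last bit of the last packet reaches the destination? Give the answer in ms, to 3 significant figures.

Per-hop transmission t_tx = L/R = 36000/64000000 = 0.5625 ms.
Per-hop propagation t_prop = 39700/300000000 = 0.132333 ms.
Pipeline fill: first packet needs 2·t_tx to clear all hops; remaining 59 packets each add one t_tx.
Total = (2+60-1)·t_tx + 2·t_prop = 61·0.5625 + 2·0.132333 = 34.6 ms.

34.6 ms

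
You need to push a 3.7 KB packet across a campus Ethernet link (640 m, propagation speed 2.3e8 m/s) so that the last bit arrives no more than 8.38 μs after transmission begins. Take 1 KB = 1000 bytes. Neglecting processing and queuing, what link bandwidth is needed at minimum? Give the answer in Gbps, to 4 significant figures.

5.288 Gbps

L = 29600 bits.
Propagation delay = 640 / 2.3e+08 = 2.78261 μs.
Transmission budget = 8.38 − 2.78261 = 5.59739 μs.
R ≥ L / t_tx = 29600 bits / 5.59739e-06 s = 5.288 Gbps.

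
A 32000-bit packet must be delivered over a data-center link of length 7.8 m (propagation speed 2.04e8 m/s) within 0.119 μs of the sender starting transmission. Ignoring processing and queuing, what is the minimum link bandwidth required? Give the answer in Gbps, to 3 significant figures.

396 Gbps

Propagation delay = 7.8 / 204000000 = 0.0382353 μs.
Transmission budget = 0.119 − 0.0382353 = 0.0807647 μs.
R ≥ L / t_tx = 32000 bits / 8.07647e-08 s = 396 Gbps.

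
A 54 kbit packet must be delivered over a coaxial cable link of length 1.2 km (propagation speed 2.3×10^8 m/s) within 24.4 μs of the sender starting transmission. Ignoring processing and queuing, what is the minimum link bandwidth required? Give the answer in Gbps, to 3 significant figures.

Propagation delay = 1200 / 2.3e+08 = 5.21739 μs.
Transmission budget = 24.4 − 5.21739 = 19.1826 μs.
R ≥ L / t_tx = 54000 bits / 1.91826e-05 s = 2.82 Gbps.

2.82 Gbps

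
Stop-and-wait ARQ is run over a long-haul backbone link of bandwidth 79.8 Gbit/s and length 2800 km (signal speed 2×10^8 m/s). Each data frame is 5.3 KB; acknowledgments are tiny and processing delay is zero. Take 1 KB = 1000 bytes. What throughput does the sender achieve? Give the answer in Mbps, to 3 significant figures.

t_tx = L/R = 42400/79800000000 = 5.31328e-07 s.
t_prop = 2800000/200000000 = 0.014 s; RTT = 0.028 s.
Cycle = t_tx + RTT = 0.0280005 s.
Throughput = L / cycle = 42400 / 0.0280005 = 1.51 Mbps.

1.51 Mbps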